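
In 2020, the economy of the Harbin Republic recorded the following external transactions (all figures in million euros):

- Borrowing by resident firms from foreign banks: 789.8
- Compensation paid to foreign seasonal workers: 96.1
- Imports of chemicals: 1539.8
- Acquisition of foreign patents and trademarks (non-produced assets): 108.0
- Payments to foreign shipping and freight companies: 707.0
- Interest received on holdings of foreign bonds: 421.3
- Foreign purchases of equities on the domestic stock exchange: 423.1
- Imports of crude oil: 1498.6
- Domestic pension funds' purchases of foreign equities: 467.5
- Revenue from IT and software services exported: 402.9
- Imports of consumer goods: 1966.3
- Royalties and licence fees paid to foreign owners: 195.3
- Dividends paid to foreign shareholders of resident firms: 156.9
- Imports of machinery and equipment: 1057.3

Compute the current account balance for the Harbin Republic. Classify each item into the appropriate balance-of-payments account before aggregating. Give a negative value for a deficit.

Goods: -1539.8 - 1966.3 - 1057.3 - 1498.6 = -6062.0
Services: 402.9 - 195.3 - 707.0 = -499.4
Primary income: -156.9 + 421.3 - 96.1 = 168.3
Current account = (-6062.0) + (-499.4) + 168.3 = -6393.1
(Excluded from the current account — financial account: borrowing by resident firms from foreign banks 789.8, foreign purchases of equities on the domestic stock exchange 423.1, domestic pension funds' purchases of foreign equities 467.5; capital account: acquisition of foreign patents and trademarks (non-produced assets) 108.0.)

-6393.1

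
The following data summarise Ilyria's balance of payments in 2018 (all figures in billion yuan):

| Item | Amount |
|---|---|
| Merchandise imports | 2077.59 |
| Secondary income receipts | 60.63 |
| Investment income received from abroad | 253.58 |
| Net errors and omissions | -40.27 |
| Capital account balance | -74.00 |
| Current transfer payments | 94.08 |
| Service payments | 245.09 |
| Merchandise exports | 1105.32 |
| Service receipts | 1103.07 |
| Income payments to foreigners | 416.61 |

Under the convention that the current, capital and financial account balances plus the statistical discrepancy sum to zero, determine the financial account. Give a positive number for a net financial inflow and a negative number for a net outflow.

Goods balance = 1105.32 - 2077.59 = -972.27
Services balance = 1103.07 - 245.09 = 857.98
Trade balance (goods + services) = -972.27 + 857.98 = -114.29
Net primary income = 253.58 - 416.61 = -163.03
Net secondary income = 60.63 - 94.08 = -33.45
Current account = -114.29 + (-163.03) + (-33.45) = -310.77
Financial account = -(-310.77 + (-74.00) + (-40.27)) = 425.04

425.04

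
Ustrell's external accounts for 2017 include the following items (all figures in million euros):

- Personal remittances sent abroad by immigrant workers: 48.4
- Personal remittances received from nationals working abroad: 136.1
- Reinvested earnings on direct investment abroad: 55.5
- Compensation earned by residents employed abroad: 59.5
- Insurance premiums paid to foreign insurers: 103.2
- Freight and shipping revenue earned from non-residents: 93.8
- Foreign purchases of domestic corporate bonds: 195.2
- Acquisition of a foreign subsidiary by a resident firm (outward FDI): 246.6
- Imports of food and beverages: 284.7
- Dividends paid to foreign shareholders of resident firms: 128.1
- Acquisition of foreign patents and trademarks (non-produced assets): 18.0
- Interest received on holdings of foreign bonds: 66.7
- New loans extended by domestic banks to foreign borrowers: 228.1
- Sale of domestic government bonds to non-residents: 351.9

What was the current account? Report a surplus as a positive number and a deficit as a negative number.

-152.8

Goods: -284.7
Services: -103.2 + 93.8 = -9.4
Primary income: 59.5 - 128.1 + 55.5 + 66.7 = 53.6
Secondary income: -48.4 + 136.1 = 87.7
Current account = (-284.7) + (-9.4) + 53.6 + 87.7 = -152.8
(Excluded from the current account — financial account: foreign purchases of domestic corporate bonds 195.2, acquisition of a foreign subsidiary by a resident firm (outward FDI) 246.6, new loans extended by domestic banks to foreign borrowers 228.1, sale of domestic government bonds to non-residents 351.9; capital account: acquisition of foreign patents and trademarks (non-produced assets) 18.0.)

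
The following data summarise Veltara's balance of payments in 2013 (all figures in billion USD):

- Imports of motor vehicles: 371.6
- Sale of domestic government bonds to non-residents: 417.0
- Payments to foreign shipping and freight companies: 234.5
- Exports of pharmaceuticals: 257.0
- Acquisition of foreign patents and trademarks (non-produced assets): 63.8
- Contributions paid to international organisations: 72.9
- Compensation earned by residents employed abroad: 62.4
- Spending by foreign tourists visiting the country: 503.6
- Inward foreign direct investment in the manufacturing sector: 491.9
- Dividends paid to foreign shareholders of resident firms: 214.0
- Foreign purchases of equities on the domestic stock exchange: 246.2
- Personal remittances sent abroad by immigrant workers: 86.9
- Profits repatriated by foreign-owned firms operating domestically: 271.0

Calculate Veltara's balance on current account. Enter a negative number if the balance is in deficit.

-427.9

Goods: -371.6 + 257.0 = -114.6
Services: -234.5 + 503.6 = 269.1
Primary income: -271.0 - 214.0 + 62.4 = -422.6
Secondary income: -86.9 - 72.9 = -159.8
Current account = (-114.6) + 269.1 + (-422.6) + (-159.8) = -427.9
(Excluded from the current account — financial account: sale of domestic government bonds to non-residents 417.0, inward foreign direct investment in the manufacturing sector 491.9, foreign purchases of equities on the domestic stock exchange 246.2; capital account: acquisition of foreign patents and trademarks (non-produced assets) 63.8.)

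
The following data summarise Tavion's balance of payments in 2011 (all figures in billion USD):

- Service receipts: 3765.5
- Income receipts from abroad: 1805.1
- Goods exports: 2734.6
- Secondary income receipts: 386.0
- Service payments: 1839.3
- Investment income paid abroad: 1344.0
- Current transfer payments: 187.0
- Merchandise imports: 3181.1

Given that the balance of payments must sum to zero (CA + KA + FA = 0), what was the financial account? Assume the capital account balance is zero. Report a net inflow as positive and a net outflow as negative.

Goods balance = 2734.6 - 3181.1 = -446.5
Services balance = 3765.5 - 1839.3 = 1926.2
Trade balance (goods + services) = -446.5 + 1926.2 = 1479.7
Net primary income = 1805.1 - 1344.0 = 461.1
Net secondary income = 386.0 - 187.0 = 199.0
Current account = 1479.7 + 461.1 + 199.0 = 2139.8
Financial account = -(2139.8) = -2139.8

-2139.8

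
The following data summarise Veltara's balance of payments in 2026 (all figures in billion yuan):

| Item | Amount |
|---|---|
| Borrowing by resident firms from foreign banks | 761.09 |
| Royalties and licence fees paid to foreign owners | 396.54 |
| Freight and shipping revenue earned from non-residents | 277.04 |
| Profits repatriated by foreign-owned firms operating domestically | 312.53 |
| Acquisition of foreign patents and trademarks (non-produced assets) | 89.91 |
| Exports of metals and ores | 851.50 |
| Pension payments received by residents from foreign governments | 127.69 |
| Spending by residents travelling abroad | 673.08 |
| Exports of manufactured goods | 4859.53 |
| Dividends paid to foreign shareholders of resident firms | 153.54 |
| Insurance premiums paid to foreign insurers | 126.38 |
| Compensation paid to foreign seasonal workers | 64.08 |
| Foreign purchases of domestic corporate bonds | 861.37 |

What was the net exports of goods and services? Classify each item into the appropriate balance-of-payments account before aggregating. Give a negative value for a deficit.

Goods: 851.50 + 4859.53 = 5711.03
Services: -396.54 - 673.08 - 126.38 + 277.04 = -918.96
Trade balance = 5711.03 + (-918.96) = 4792.07
(Excluded from the trade balance — financial account: borrowing by resident firms from foreign banks 761.09, foreign purchases of domestic corporate bonds 861.37; primary income: profits repatriated by foreign-owned firms operating domestically 312.53, dividends paid to foreign shareholders of resident firms 153.54, compensation paid to foreign seasonal workers 64.08; capital account: acquisition of foreign patents and trademarks (non-produced assets) 89.91; secondary income: pension payments received by residents from foreign governments 127.69.)

4792.07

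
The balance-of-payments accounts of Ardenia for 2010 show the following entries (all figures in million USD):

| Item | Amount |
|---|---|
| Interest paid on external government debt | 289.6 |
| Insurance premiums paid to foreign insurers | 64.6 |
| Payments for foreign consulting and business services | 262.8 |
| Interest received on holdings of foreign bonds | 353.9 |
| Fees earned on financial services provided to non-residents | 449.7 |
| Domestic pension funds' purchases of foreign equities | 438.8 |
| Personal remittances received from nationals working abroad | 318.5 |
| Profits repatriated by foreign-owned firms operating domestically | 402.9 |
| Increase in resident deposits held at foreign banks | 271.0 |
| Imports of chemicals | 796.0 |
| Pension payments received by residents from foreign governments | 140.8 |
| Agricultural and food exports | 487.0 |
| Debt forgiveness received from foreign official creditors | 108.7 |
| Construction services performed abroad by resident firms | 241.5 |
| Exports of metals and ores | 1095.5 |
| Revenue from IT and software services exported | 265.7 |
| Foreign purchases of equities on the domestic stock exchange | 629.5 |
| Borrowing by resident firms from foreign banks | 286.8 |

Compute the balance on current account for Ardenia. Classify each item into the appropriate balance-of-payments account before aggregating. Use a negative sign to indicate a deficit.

1536.7

Goods: 487.0 - 796.0 + 1095.5 = 786.5
Services: 449.7 - 64.6 - 262.8 + 241.5 + 265.7 = 629.5
Primary income: -402.9 + 353.9 - 289.6 = -338.6
Secondary income: 140.8 + 318.5 = 459.3
Current account = 786.5 + 629.5 + (-338.6) + 459.3 = 1536.7
(Excluded from the current account — financial account: domestic pension funds' purchases of foreign equities 438.8, increase in resident deposits held at foreign banks 271.0, foreign purchases of equities on the domestic stock exchange 629.5, borrowing by resident firms from foreign banks 286.8; capital account: debt forgiveness received from foreign official creditors 108.7.)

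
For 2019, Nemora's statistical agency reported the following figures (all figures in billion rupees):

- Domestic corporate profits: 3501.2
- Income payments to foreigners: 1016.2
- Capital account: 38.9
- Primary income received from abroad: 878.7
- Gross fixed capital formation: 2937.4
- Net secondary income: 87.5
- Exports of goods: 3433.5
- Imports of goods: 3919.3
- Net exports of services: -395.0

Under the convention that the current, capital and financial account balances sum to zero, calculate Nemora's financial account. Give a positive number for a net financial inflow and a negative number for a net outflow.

Goods balance = 3433.5 - 3919.3 = -485.8
Services balance = -395.0
Trade balance (goods + services) = -485.8 + (-395.0) = -880.8
Net primary income = 878.7 - 1016.2 = -137.5
Net secondary income = 87.5
Current account = -880.8 + (-137.5) + 87.5 = -930.8
Financial account = -(-930.8 + 38.9) = 891.9

891.9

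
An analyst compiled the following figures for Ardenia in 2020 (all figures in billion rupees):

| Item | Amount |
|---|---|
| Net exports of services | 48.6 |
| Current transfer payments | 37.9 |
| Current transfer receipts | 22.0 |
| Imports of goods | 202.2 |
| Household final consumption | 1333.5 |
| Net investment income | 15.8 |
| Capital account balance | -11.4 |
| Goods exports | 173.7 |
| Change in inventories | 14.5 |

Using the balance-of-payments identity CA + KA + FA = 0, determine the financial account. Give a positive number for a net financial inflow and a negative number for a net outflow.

Goods balance = 173.7 - 202.2 = -28.5
Services balance = 48.6
Trade balance (goods + services) = -28.5 + 48.6 = 20.1
Net primary income = 15.8
Net secondary income = 22.0 - 37.9 = -15.9
Current account = 20.1 + 15.8 + (-15.9) = 20.0
Financial account = -(20.0 + (-11.4)) = -8.6

-8.6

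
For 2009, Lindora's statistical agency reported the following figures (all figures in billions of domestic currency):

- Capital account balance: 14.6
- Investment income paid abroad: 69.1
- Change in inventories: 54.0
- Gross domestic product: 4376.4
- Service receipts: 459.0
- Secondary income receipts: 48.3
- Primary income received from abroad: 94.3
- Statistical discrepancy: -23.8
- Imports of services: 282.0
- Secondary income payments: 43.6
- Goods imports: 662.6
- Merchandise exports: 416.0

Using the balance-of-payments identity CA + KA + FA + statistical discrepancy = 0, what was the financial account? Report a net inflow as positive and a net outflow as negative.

Goods balance = 416.0 - 662.6 = -246.6
Services balance = 459.0 - 282.0 = 177.0
Trade balance (goods + services) = -246.6 + 177.0 = -69.6
Net primary income = 94.3 - 69.1 = 25.2
Net secondary income = 48.3 - 43.6 = 4.7
Current account = -69.6 + 25.2 + 4.7 = -39.7
Financial account = -(-39.7 + 14.6 + (-23.8)) = 48.9

48.9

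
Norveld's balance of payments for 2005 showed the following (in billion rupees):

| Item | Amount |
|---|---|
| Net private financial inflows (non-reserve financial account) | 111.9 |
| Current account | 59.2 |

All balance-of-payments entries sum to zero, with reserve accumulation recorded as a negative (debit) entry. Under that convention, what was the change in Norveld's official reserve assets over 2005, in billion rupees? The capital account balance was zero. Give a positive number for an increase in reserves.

Official reserve transactions balance = -(59.2 + 111.9) = -171.1
An accumulation of reserves is recorded as a debit (negative entry), so the change in the stock of reserves is the negative of that balance.
Change in official reserves = -(-171.1) = 171.1

171.1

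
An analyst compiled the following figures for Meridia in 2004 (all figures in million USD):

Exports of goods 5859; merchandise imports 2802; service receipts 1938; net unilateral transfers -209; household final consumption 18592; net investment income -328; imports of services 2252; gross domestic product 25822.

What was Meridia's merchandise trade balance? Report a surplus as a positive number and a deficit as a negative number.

3057

Goods balance = 5859 - 2802 = 3057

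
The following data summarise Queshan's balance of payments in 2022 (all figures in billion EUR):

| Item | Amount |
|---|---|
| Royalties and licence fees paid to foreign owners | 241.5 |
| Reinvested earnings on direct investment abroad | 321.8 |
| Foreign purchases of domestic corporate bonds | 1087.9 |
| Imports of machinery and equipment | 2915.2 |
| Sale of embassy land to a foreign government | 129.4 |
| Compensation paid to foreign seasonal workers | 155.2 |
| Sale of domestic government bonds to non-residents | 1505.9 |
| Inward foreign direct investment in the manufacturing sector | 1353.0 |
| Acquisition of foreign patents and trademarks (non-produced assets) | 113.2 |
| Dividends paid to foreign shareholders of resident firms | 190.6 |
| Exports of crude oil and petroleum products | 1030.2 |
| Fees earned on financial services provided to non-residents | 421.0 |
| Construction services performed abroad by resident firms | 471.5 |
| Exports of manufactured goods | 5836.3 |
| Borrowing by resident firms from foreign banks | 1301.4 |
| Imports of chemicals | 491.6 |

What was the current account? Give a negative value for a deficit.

4086.7

Goods: -2915.2 + 1030.2 - 491.6 + 5836.3 = 3459.7
Services: -241.5 + 421.0 + 471.5 = 651.0
Primary income: -190.6 + 321.8 - 155.2 = -24.0
Current account = 3459.7 + 651.0 + (-24.0) = 4086.7
(Excluded from the current account — financial account: foreign purchases of domestic corporate bonds 1087.9, sale of domestic government bonds to non-residents 1505.9, inward foreign direct investment in the manufacturing sector 1353.0, borrowing by resident firms from foreign banks 1301.4; capital account: sale of embassy land to a foreign government 129.4, acquisition of foreign patents and trademarks (non-produced assets) 113.2.)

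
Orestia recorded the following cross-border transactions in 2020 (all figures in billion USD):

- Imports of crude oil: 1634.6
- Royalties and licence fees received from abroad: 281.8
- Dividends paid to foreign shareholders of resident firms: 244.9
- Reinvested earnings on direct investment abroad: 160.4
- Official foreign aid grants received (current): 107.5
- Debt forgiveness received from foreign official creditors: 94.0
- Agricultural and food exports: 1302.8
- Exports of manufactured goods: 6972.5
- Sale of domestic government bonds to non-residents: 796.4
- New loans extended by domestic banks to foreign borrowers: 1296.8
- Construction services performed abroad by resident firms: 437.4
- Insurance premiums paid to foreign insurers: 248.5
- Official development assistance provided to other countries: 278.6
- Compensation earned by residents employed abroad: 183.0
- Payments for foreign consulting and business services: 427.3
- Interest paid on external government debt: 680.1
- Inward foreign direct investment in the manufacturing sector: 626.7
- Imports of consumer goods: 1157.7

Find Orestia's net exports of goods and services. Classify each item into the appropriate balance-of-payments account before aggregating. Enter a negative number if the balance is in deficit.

Goods: 1302.8 - 1634.6 + 6972.5 - 1157.7 = 5483.0
Services: -427.3 + 281.8 + 437.4 - 248.5 = 43.4
Trade balance = 5483.0 + 43.4 = 5526.4
(Excluded from the trade balance — primary income: dividends paid to foreign shareholders of resident firms 244.9, reinvested earnings on direct investment abroad 160.4, compensation earned by residents employed abroad 183.0, interest paid on external government debt 680.1; secondary income: official foreign aid grants received (current) 107.5, official development assistance provided to other countries 278.6; capital account: debt forgiveness received from foreign official creditors 94.0; financial account: sale of domestic government bonds to non-residents 796.4, new loans extended by domestic banks to foreign borrowers 1296.8, inward foreign direct investment in the manufacturing sector 626.7.)

5526.4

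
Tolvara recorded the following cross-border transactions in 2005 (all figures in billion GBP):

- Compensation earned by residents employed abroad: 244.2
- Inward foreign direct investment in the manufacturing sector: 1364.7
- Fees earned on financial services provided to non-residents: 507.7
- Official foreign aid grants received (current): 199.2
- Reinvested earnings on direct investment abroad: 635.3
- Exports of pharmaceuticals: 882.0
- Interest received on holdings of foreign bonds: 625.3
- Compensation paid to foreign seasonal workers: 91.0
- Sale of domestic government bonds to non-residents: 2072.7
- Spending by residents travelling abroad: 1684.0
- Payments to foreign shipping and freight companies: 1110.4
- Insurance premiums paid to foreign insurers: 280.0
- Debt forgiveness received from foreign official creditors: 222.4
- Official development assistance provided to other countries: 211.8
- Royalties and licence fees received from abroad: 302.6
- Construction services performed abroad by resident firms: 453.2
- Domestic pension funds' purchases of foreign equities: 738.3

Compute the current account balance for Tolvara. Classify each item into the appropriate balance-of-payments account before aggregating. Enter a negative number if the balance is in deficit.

472.3

Goods: 882.0
Services: -1684.0 - 1110.4 + 302.6 + 507.7 - 280.0 + 453.2 = -1810.9
Primary income: -91.0 + 244.2 + 625.3 + 635.3 = 1413.8
Secondary income: -211.8 + 199.2 = -12.6
Current account = 882.0 + (-1810.9) + 1413.8 + (-12.6) = 472.3
(Excluded from the current account — financial account: inward foreign direct investment in the manufacturing sector 1364.7, sale of domestic government bonds to non-residents 2072.7, domestic pension funds' purchases of foreign equities 738.3; capital account: debt forgiveness received from foreign official creditors 222.4.)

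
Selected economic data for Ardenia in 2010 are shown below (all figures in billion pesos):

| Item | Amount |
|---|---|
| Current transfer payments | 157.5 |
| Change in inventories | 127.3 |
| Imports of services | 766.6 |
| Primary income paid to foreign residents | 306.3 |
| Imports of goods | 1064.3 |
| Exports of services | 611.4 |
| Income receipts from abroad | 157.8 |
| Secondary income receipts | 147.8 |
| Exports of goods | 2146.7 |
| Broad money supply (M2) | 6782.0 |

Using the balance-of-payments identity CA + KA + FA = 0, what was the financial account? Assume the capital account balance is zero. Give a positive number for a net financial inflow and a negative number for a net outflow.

Goods balance = 2146.7 - 1064.3 = 1082.4
Services balance = 611.4 - 766.6 = -155.2
Trade balance (goods + services) = 1082.4 + (-155.2) = 927.2
Net primary income = 157.8 - 306.3 = -148.5
Net secondary income = 147.8 - 157.5 = -9.7
Current account = 927.2 + (-148.5) + (-9.7) = 769.0
Financial account = -(769.0) = -769.0

-769.0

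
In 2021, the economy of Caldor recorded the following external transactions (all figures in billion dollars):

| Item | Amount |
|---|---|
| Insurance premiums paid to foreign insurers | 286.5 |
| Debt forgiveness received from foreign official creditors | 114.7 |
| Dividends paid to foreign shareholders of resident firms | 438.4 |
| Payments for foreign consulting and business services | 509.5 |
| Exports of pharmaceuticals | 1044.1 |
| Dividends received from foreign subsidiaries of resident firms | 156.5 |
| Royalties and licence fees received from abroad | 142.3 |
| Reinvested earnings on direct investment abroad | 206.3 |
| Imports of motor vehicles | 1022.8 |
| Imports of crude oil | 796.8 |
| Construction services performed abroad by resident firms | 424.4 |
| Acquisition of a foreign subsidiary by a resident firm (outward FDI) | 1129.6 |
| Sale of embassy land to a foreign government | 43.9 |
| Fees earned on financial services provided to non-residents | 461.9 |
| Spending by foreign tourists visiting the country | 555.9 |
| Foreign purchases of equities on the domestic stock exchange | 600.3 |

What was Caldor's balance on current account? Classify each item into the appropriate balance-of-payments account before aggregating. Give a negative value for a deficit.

Goods: -796.8 + 1044.1 - 1022.8 = -775.5
Services: -286.5 + 555.9 + 142.3 + 461.9 - 509.5 + 424.4 = 788.5
Primary income: 156.5 + 206.3 - 438.4 = -75.6
Current account = (-775.5) + 788.5 + (-75.6) = -62.6
(Excluded from the current account — capital account: debt forgiveness received from foreign official creditors 114.7, sale of embassy land to a foreign government 43.9; financial account: acquisition of a foreign subsidiary by a resident firm (outward FDI) 1129.6, foreign purchases of equities on the domestic stock exchange 600.3.)

-62.6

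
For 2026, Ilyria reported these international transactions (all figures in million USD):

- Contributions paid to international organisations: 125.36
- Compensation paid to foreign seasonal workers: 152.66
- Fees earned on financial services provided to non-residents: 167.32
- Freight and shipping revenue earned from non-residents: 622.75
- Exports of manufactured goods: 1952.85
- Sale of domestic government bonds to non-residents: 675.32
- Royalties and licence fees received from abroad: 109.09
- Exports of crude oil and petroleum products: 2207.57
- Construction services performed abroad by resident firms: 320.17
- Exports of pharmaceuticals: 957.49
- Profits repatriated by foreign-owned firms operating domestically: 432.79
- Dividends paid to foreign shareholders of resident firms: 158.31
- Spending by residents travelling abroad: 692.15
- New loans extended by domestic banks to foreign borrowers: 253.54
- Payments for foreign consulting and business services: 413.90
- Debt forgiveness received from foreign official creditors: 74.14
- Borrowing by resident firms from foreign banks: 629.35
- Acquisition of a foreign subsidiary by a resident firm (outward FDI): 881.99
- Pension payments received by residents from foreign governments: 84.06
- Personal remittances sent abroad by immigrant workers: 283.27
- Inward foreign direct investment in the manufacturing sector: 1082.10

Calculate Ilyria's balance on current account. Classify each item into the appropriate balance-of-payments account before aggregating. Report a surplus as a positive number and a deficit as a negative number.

Goods: 2207.57 + 957.49 + 1952.85 = 5117.91
Services: 320.17 + 109.09 + 622.75 + 167.32 - 413.90 - 692.15 = 113.28
Primary income: -158.31 - 152.66 - 432.79 = -743.76
Secondary income: -125.36 - 283.27 + 84.06 = -324.57
Current account = 5117.91 + 113.28 + (-743.76) + (-324.57) = 4162.86
(Excluded from the current account — financial account: sale of domestic government bonds to non-residents 675.32, new loans extended by domestic banks to foreign borrowers 253.54, borrowing by resident firms from foreign banks 629.35, acquisition of a foreign subsidiary by a resident firm (outward FDI) 881.99, inward foreign direct investment in the manufacturing sector 1082.10; capital account: debt forgiveness received from foreign official creditors 74.14.)

4162.86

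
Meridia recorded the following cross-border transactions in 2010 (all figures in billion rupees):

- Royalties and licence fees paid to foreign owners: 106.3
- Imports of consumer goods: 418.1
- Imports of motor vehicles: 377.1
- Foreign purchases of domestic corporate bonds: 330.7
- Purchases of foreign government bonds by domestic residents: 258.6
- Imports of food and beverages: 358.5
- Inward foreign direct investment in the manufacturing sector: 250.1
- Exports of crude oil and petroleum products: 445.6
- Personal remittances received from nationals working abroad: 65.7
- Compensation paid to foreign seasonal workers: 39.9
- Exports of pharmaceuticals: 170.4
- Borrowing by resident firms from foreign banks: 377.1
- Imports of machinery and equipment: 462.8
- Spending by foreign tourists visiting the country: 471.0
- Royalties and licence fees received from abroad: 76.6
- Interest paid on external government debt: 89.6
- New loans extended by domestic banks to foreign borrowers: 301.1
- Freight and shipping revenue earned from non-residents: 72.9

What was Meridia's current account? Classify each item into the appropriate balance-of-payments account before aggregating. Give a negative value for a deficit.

-550.1

Goods: -418.1 + 170.4 + 445.6 - 377.1 - 462.8 - 358.5 = -1000.5
Services: 72.9 + 76.6 - 106.3 + 471.0 = 514.2
Primary income: -39.9 - 89.6 = -129.5
Secondary income: 65.7
Current account = (-1000.5) + 514.2 + (-129.5) + 65.7 = -550.1
(Excluded from the current account — financial account: foreign purchases of domestic corporate bonds 330.7, purchases of foreign government bonds by domestic residents 258.6, inward foreign direct investment in the manufacturing sector 250.1, borrowing by resident firms from foreign banks 377.1, new loans extended by domestic banks to foreign borrowers 301.1.)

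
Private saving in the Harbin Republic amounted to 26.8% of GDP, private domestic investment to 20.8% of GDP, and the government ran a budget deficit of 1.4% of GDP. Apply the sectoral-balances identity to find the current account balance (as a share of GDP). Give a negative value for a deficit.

By the sectoral-balances identity, CA = (S_private - I) + (T - G).
Private balance = 26.8 - 20.8 = 6.0
Government balance (T - G) = -1.4
CA = 6.0 + (-1.4) = 4.6

4.6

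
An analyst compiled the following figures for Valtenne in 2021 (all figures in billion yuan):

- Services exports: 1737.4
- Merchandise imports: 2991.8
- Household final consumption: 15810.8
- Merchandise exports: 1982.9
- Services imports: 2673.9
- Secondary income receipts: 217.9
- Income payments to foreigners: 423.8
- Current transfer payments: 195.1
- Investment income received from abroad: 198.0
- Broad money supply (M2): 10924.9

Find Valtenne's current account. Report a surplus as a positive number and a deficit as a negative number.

Goods balance = 1982.9 - 2991.8 = -1008.9
Services balance = 1737.4 - 2673.9 = -936.5
Trade balance (goods + services) = -1008.9 + (-936.5) = -1945.4
Net primary income = 198.0 - 423.8 = -225.8
Net secondary income = 217.9 - 195.1 = 22.8
Current account = -1945.4 + (-225.8) + 22.8 = -2148.4

-2148.4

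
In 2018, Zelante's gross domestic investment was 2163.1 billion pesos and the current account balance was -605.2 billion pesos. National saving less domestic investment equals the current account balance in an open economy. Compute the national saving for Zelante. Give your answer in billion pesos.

S = I + CA = 2163.1 + (-605.2) = 1557.9

1557.9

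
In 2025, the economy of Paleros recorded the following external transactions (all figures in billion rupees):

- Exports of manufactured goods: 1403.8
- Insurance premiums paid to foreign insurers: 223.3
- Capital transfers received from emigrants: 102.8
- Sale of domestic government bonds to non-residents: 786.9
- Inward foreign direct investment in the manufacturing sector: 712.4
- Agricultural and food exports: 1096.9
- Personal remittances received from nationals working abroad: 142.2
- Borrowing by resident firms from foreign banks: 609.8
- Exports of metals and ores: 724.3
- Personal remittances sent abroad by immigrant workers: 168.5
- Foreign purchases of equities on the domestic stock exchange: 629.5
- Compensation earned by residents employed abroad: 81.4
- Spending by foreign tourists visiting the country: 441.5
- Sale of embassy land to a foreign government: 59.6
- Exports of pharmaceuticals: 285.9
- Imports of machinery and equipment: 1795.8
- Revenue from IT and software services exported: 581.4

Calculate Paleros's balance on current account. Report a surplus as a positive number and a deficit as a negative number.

Goods: 724.3 + 285.9 + 1403.8 + 1096.9 - 1795.8 = 1715.1
Services: 441.5 + 581.4 - 223.3 = 799.6
Primary income: 81.4
Secondary income: -168.5 + 142.2 = -26.3
Current account = 1715.1 + 799.6 + 81.4 + (-26.3) = 2569.8
(Excluded from the current account — capital account: capital transfers received from emigrants 102.8, sale of embassy land to a foreign government 59.6; financial account: sale of domestic government bonds to non-residents 786.9, inward foreign direct investment in the manufacturing sector 712.4, borrowing by resident firms from foreign banks 609.8, foreign purchases of equities on the domestic stock exchange 629.5.)

2569.8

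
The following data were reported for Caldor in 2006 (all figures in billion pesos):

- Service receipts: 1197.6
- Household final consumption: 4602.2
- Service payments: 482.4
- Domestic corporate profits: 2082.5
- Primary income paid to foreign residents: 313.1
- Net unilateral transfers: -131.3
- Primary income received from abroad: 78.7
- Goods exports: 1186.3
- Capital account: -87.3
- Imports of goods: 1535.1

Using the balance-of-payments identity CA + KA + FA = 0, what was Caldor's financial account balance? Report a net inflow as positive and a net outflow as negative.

Goods balance = 1186.3 - 1535.1 = -348.8
Services balance = 1197.6 - 482.4 = 715.2
Trade balance (goods + services) = -348.8 + 715.2 = 366.4
Net primary income = 78.7 - 313.1 = -234.4
Net secondary income = -131.3
Current account = 366.4 + (-234.4) + (-131.3) = 0.7
Financial account = -(0.7 + (-87.3)) = 86.6

86.6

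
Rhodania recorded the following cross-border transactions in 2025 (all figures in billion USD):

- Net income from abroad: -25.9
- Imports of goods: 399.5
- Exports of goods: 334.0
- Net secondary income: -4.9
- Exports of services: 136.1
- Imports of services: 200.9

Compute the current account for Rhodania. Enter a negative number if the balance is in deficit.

Goods balance = 334.0 - 399.5 = -65.5
Services balance = 136.1 - 200.9 = -64.8
Trade balance (goods + services) = -65.5 + (-64.8) = -130.3
Net primary income = -25.9
Net secondary income = -4.9
Current account = -130.3 + (-25.9) + (-4.9) = -161.1

-161.1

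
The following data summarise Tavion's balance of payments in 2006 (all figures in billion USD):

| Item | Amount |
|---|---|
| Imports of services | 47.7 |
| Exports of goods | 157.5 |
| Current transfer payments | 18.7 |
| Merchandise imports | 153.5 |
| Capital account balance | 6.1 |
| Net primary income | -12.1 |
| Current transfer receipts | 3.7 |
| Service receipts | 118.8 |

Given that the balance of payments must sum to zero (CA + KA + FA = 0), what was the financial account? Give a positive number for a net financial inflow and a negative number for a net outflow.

-54.1

Goods balance = 157.5 - 153.5 = 4.0
Services balance = 118.8 - 47.7 = 71.1
Trade balance (goods + services) = 4.0 + 71.1 = 75.1
Net primary income = -12.1
Net secondary income = 3.7 - 18.7 = -15.0
Current account = 75.1 + (-12.1) + (-15.0) = 48.0
Financial account = -(48.0 + 6.1) = -54.1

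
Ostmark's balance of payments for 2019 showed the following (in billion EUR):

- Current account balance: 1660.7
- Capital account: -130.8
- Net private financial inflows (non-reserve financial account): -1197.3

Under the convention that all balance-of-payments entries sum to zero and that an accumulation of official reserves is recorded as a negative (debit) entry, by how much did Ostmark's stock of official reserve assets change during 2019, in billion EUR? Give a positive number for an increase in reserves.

332.6

Official reserve transactions balance = -(1660.7 + (-130.8) + (-1197.3)) = -332.6
An accumulation of reserves is recorded as a debit (negative entry), so the change in the stock of reserves is the negative of that balance.
Change in official reserves = -(-332.6) = 332.6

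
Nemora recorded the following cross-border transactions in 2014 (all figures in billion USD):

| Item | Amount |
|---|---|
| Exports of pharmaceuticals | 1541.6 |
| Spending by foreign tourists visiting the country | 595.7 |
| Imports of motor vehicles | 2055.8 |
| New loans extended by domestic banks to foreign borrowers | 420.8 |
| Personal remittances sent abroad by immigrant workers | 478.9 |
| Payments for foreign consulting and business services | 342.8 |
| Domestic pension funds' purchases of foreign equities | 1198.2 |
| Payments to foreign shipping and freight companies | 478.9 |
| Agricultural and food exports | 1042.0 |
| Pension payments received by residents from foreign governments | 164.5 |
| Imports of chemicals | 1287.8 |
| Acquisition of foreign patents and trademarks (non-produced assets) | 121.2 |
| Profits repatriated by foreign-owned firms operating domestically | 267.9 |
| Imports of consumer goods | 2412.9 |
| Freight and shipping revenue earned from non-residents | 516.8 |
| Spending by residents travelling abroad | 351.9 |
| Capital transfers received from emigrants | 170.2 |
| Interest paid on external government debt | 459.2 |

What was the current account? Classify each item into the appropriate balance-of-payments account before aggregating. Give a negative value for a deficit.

Goods: -1287.8 - 2412.9 + 1541.6 + 1042.0 - 2055.8 = -3172.9
Services: -351.9 - 342.8 + 595.7 + 516.8 - 478.9 = -61.1
Primary income: -459.2 - 267.9 = -727.1
Secondary income: 164.5 - 478.9 = -314.4
Current account = (-3172.9) + (-61.1) + (-727.1) + (-314.4) = -4275.5
(Excluded from the current account — financial account: new loans extended by domestic banks to foreign borrowers 420.8, domestic pension funds' purchases of foreign equities 1198.2; capital account: acquisition of foreign patents and trademarks (non-produced assets) 121.2, capital transfers received from emigrants 170.2.)

-4275.5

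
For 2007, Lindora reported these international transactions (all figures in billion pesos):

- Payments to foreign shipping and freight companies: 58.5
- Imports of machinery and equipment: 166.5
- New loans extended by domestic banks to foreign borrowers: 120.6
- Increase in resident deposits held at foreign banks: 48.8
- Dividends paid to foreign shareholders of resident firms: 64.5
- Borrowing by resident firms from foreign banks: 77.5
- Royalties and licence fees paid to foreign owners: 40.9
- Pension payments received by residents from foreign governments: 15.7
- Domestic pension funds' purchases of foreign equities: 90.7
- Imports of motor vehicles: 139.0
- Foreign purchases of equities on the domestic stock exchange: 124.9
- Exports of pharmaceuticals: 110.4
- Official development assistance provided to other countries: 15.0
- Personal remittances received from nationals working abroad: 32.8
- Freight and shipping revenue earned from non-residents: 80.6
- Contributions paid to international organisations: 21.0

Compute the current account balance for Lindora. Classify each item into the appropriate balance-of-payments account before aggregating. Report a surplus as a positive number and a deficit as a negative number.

Goods: 110.4 - 166.5 - 139.0 = -195.1
Services: -58.5 + 80.6 - 40.9 = -18.8
Primary income: -64.5
Secondary income: -21.0 + 32.8 - 15.0 + 15.7 = 12.5
Current account = (-195.1) + (-18.8) + (-64.5) + 12.5 = -265.9
(Excluded from the current account — financial account: new loans extended by domestic banks to foreign borrowers 120.6, increase in resident deposits held at foreign banks 48.8, borrowing by resident firms from foreign banks 77.5, domestic pension funds' purchases of foreign equities 90.7, foreign purchases of equities on the domestic stock exchange 124.9.)

-265.9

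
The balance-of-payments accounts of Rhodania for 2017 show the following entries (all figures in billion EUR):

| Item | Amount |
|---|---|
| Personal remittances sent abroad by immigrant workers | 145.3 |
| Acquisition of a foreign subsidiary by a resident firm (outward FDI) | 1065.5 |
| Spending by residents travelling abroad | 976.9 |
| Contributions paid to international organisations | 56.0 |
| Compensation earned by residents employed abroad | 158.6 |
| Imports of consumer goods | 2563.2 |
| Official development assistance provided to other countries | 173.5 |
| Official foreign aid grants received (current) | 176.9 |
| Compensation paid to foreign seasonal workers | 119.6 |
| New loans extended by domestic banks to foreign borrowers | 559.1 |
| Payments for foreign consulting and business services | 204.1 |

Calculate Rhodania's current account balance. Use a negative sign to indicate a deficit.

Goods: -2563.2
Services: -204.1 - 976.9 = -1181.0
Primary income: -119.6 + 158.6 = 39.0
Secondary income: -56.0 - 145.3 + 176.9 - 173.5 = -197.9
Current account = (-2563.2) + (-1181.0) + 39.0 + (-197.9) = -3903.1
(Excluded from the current account — financial account: acquisition of a foreign subsidiary by a resident firm (outward FDI) 1065.5, new loans extended by domestic banks to foreign borrowers 559.1.)

-3903.1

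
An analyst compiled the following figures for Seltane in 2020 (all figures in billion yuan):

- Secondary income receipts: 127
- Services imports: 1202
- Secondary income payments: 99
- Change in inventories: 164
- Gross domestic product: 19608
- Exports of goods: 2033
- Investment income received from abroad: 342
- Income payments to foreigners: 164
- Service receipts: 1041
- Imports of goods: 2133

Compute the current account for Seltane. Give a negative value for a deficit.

Goods balance = 2033 - 2133 = -100
Services balance = 1041 - 1202 = -161
Trade balance (goods + services) = -100 + (-161) = -261
Net primary income = 342 - 164 = 178
Net secondary income = 127 - 99 = 28
Current account = -261 + 178 + 28 = -55

-55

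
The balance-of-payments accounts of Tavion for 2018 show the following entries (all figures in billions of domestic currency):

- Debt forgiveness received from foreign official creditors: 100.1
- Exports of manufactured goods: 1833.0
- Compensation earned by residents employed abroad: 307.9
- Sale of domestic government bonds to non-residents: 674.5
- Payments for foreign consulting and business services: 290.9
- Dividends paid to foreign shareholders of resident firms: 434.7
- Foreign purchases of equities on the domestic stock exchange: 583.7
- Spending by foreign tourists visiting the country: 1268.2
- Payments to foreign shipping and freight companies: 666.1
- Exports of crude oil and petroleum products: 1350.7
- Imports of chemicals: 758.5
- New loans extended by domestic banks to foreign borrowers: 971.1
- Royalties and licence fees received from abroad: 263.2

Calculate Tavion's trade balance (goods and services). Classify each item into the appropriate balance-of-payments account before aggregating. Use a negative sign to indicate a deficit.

2999.6

Goods: -758.5 + 1833.0 + 1350.7 = 2425.2
Services: -290.9 + 1268.2 + 263.2 - 666.1 = 574.4
Trade balance = 2425.2 + 574.4 = 2999.6
(Excluded from the trade balance — capital account: debt forgiveness received from foreign official creditors 100.1; primary income: compensation earned by residents employed abroad 307.9, dividends paid to foreign shareholders of resident firms 434.7; financial account: sale of domestic government bonds to non-residents 674.5, foreign purchases of equities on the domestic stock exchange 583.7, new loans extended by domestic banks to foreign borrowers 971.1.)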